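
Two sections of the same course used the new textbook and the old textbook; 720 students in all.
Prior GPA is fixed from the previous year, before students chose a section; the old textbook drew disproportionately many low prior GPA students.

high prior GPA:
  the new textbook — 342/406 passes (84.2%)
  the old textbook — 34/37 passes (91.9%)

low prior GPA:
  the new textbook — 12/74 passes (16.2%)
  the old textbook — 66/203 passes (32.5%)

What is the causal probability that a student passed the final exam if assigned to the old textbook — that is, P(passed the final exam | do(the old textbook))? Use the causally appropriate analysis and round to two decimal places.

The prior GPA band-specific comparison favours the old textbook throughout, but the pooled figures favour the new textbook. The question is whether to condition on prior GPA band.
Here prior GPA band is a common cause — it drives both which teaching method a case falls under and the outcome. The crude comparison mixes populations; the stratum-specific rates are the causally relevant ones.
Standardising the old textbook to the population prior GPA band mix: 0.615·34/37 + 0.385·66/203 = 0.690.

0.69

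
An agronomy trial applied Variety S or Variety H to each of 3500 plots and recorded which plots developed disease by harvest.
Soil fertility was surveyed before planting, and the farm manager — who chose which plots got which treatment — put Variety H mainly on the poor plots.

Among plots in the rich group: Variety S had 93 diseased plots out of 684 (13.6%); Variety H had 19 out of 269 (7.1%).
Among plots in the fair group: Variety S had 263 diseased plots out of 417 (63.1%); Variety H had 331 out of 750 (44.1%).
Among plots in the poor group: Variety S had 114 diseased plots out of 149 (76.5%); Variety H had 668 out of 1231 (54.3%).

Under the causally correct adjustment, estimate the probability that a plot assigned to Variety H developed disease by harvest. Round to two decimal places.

Soil fertility is set before the variety has any effect — it is not caused by the variety — and it independently drives the outcome. That makes it a confounder, so the causal comparison is within soil fertility levels.
Standardising Variety H to the population soil fertility mix: 0.272·19/269 + 0.333·331/750 + 0.394·668/1231 = 0.380.

0.38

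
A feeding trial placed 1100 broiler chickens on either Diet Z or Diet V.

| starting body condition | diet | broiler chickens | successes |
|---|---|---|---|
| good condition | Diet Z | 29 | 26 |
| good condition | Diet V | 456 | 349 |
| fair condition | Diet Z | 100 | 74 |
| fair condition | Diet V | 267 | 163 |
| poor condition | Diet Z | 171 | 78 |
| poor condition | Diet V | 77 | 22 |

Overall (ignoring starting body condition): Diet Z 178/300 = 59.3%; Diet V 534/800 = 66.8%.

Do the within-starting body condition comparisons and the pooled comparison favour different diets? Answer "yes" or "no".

yes

Within each starting body condition level (good condition 89.7% vs 76.5%; fair condition 74.0% vs 61.0%; poor condition 45.6% vs 28.6%), Diet Z has the higher rate every time. Pooled: 59.3% vs 66.8% — Diet V has the higher rate overall. The two comparisons disagree.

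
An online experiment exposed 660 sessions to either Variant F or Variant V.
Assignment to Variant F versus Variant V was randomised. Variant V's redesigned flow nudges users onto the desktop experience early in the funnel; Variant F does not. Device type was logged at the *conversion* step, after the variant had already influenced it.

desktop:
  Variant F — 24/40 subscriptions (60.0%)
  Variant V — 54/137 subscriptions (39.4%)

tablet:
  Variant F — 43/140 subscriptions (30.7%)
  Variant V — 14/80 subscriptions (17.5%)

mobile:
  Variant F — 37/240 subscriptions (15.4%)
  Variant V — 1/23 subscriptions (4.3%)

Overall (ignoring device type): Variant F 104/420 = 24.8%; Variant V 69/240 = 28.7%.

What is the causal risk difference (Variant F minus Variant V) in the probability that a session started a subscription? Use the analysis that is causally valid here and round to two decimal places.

Device type here is a post-treatment variable shaped by the variant; conditioning on it would introduce bias rather than remove it. The overall comparison is the causal one.
The causal difference is the pooled difference: 0.248 − 0.287 = -0.040.

-0.04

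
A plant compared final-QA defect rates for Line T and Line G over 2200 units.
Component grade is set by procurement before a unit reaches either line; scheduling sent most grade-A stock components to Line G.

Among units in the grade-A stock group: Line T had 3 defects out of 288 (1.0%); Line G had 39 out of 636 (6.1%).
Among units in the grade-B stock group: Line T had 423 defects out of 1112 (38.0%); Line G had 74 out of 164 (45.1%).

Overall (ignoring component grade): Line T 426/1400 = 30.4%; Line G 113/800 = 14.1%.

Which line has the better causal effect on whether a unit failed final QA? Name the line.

Line T

Here component grade is a common cause — it drives both which line a case falls under and the outcome. The crude comparison mixes populations; the stratum-specific rates are the causally relevant ones.
Within each level — grade-A stock: 1.0% vs 6.1%; grade-B stock: 38.0% vs 45.1% — Line T is lower every time.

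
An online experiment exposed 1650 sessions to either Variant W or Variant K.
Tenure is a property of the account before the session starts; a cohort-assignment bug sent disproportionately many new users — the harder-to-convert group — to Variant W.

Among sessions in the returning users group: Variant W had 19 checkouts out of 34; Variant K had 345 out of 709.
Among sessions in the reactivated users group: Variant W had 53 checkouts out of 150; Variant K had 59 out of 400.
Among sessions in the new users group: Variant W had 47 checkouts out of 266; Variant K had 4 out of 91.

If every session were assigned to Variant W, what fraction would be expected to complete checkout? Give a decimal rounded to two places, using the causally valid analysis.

The imbalance in user tenure arose from how sessions were allocated, not from anything the variant did; and user tenure independently affects the outcome. The pooled gap is confounded — condition on user tenure.
Standardising Variant W to the population user tenure mix: 0.450·19/34 + 0.333·53/150 + 0.216·47/266 = 0.408.

0.41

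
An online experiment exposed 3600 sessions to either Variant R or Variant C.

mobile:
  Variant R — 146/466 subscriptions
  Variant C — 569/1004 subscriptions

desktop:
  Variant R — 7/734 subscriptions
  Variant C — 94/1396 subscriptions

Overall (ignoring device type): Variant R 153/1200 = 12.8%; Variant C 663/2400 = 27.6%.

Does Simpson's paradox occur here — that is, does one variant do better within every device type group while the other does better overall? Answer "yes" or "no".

Within each device type level (mobile 31.3% vs 56.7%; desktop 1.0% vs 6.7%), Variant C has the higher rate every time. Pooled: 12.8% vs 27.6% — Variant C has the higher rate overall. They agree.

no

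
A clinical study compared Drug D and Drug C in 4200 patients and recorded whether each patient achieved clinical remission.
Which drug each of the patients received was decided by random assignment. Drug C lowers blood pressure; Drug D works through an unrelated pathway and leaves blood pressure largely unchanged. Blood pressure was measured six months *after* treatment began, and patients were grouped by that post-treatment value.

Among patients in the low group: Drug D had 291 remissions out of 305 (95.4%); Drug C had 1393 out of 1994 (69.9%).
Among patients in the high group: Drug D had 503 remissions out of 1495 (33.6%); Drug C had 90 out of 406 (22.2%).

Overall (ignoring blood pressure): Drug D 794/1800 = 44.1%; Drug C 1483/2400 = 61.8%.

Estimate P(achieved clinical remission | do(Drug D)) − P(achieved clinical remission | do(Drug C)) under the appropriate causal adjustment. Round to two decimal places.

-0.18

Blood pressure here is a post-treatment variable shaped by the drug; conditioning on it would introduce bias rather than remove it. The overall comparison is the causal one.
The causal difference is the pooled difference: 0.441 − 0.618 = -0.177.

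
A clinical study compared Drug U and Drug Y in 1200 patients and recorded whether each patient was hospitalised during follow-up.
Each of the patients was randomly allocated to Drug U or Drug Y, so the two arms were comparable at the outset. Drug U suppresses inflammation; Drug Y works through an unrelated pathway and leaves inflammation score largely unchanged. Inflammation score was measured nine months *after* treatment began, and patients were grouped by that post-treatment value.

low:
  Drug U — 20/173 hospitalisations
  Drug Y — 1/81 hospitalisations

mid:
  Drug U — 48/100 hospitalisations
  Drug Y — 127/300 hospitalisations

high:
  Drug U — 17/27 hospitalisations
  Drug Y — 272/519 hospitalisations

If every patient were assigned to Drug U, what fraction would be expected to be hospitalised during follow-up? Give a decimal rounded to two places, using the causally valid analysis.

The inflammation score-specific comparison favours Drug Y throughout, but the pooled figures favour Drug U. The question is whether to condition on inflammation score.
Inflammation score is recorded after the drug and is itself shifted by it — it sits on the causal path from drug to outcome. Conditioning on a mediator would strip out part of the effect we want; the pooled comparison gives the total causal effect.
So P(outcome | do(Drug U)) is just the pooled rate for Drug U: 85/300 = 0.283.

0.28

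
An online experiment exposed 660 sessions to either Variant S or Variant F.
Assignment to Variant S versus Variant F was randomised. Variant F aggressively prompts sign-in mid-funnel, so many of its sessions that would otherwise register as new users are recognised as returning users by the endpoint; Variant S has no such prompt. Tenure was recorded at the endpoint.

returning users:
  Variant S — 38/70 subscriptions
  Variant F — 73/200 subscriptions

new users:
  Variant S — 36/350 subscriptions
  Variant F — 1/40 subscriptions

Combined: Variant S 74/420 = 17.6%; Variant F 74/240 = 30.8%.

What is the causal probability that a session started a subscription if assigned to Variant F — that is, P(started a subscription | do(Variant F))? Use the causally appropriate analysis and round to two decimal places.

0.31

User tenure here is a post-treatment variable shaped by the variant; conditioning on it would introduce bias rather than remove it. The overall comparison is the causal one.
So P(outcome | do(Variant F)) is just the pooled rate for Variant F: 74/240 = 0.308.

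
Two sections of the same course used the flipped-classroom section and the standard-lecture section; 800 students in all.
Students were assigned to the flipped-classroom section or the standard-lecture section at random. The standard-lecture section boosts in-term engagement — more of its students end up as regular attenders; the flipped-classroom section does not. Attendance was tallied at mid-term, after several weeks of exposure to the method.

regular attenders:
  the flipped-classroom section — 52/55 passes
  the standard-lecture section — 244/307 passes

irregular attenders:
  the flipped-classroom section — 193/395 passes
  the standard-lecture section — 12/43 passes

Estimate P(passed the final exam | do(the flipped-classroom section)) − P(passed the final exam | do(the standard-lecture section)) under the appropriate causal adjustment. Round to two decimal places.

Mid-term attendance is downstream of the teaching method. One should not condition on a consequence of treatment, so the overall rates are the right comparison.
The causal difference is the pooled difference: 0.544 − 0.731 = -0.187.

-0.19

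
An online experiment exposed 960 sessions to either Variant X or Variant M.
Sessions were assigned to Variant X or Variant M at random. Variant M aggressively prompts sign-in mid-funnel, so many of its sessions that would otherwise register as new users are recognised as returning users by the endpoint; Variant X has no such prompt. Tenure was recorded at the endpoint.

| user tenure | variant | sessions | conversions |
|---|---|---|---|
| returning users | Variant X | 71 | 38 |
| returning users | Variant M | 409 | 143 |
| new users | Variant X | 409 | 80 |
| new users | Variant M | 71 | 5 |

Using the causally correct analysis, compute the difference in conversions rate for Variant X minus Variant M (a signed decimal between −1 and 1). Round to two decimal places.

-0.06

Because the variant influences user tenure, user tenure is a post-treatment mediator, not a confounder. Stratifying on it would bias the estimate; the causal effect is the crude pooled difference.
The causal difference is the pooled difference: 0.246 − 0.308 = -0.062.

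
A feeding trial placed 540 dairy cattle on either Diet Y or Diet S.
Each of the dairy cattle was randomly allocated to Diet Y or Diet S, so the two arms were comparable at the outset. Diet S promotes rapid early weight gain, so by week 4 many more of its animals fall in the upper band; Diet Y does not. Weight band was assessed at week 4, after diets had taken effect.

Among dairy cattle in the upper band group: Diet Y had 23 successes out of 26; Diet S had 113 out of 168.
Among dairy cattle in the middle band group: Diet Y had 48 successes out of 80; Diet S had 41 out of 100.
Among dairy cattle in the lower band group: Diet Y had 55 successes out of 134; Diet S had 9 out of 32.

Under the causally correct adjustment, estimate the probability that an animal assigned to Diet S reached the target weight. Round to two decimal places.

Week-4 weight band is downstream of the diet. One should not condition on a consequence of treatment, so the overall rates are the right comparison.
So P(outcome | do(Diet S)) is just the pooled rate for Diet S: 163/300 = 0.543.

0.54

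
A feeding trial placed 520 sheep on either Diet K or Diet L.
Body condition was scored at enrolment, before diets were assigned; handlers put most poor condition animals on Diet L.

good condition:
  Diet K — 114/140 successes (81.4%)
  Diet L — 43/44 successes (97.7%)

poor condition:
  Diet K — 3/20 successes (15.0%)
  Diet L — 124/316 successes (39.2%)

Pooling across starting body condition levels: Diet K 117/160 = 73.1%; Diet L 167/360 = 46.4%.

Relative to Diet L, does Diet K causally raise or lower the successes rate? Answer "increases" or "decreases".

decreases

Starting body condition differs across diets for reasons unrelated to any effect of the diet itself, and it separately predicts the outcome — a classic confounder. We must compare within starting body condition levels.
Within each level — good condition: 81.4% vs 97.7%; poor condition: 15.0% vs 39.2% — Diet L is higher every time.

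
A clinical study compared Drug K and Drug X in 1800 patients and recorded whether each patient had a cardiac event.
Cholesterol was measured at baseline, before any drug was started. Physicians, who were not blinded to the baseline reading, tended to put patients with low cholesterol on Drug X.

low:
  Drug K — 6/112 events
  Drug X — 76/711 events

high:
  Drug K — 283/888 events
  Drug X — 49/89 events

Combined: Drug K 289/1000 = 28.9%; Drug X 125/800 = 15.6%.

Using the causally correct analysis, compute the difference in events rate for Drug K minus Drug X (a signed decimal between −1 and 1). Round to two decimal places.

Cholesterol is set before the drug has any effect — it is not caused by the drug — and it independently drives the outcome. That makes it a confounder, so the causal comparison is within cholesterol levels.
Adjusting over the population distribution of cholesterol: 0.457·(0.054−0.107) + 0.543·(0.319−0.551) = -0.150.

-0.15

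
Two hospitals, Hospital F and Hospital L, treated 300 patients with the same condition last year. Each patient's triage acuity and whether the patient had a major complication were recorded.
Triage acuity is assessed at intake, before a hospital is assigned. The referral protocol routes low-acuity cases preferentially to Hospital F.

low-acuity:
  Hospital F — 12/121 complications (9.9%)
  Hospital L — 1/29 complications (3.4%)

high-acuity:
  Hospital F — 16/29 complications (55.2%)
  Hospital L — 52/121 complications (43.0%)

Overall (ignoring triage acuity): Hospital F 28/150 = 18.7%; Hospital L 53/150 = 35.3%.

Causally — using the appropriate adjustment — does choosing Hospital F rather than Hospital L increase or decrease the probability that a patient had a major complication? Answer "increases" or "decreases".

Nothing the hospital does changes triage acuity; the imbalance is an allocation artefact. With triage acuity also predicting the outcome, the pooled figure is confounded, and the within-stratum comparison is the causal one.
Within each level — low-acuity: 9.9% vs 3.4%; high-acuity: 55.2% vs 43.0% — Hospital L is lower every time.

increases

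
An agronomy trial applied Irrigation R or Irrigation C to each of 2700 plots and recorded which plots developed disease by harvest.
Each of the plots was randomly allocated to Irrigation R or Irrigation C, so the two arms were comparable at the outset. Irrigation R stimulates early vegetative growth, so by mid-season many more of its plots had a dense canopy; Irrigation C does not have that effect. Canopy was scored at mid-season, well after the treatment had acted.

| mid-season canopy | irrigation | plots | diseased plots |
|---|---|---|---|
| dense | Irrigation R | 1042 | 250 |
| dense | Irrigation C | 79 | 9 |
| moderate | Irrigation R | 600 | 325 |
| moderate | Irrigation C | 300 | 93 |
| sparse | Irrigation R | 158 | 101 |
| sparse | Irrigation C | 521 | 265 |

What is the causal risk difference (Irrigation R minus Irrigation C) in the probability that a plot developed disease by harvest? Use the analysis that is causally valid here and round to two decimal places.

Within every mid-season canopy level Irrigation C has the lower rate, yet pooled Irrigation R does — Simpson's reversal.
Mid-season canopy lies on the pathway irrigation → mid-season canopy → outcome, so adjusting for it blocks the indirect effect. For the total causal effect of irrigation, use the unadjusted pooled rates.
The causal difference is the pooled difference: 0.376 − 0.408 = -0.032.

-0.03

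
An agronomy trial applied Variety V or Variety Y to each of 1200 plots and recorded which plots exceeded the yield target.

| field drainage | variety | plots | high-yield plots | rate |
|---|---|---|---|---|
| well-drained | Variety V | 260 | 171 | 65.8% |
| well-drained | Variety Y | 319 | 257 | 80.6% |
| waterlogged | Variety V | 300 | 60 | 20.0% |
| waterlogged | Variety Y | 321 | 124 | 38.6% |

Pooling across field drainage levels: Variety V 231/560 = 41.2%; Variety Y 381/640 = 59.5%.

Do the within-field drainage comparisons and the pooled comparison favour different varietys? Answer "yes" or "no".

Within each field drainage level (well-drained 65.8% vs 80.6%; waterlogged 20.0% vs 38.6%), Variety Y has the higher rate every time. Pooled: 41.2% vs 59.5% — Variety Y has the higher rate overall. They agree.

no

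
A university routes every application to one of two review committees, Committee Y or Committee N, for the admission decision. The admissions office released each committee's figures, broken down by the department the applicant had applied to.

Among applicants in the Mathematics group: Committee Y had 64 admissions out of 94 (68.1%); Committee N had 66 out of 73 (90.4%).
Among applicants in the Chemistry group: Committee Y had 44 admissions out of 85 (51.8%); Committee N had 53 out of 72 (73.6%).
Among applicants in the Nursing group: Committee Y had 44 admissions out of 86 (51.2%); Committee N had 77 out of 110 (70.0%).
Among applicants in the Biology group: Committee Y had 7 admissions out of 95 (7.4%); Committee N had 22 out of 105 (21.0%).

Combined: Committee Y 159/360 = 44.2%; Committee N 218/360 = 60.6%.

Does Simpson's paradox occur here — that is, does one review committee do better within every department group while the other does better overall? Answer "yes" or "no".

no

Within each department level (Mathematics 68.1% vs 90.4%; Chemistry 51.8% vs 73.6%; Nursing 51.2% vs 70.0%; Biology 7.4% vs 21.0%), Committee N has the higher rate every time. Pooled: 44.2% vs 60.6% — Committee N has the higher rate overall. They agree.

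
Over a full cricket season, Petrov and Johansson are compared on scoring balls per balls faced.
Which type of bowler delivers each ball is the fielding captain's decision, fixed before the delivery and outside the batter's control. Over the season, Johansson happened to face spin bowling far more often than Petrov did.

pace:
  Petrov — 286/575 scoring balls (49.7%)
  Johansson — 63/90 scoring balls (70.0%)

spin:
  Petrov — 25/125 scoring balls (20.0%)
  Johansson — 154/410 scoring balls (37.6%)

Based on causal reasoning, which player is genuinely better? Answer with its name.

Johansson

Bowling type satisfies the back-door criterion: it is not a descendant of the player, and it blocks the spurious path from player to outcome. Adjusting for it (i.e., using the within-bowling type rates) gives the causal effect.
Within each level — pace: 49.7% vs 70.0%; spin: 20.0% vs 37.6% — Johansson is higher every time.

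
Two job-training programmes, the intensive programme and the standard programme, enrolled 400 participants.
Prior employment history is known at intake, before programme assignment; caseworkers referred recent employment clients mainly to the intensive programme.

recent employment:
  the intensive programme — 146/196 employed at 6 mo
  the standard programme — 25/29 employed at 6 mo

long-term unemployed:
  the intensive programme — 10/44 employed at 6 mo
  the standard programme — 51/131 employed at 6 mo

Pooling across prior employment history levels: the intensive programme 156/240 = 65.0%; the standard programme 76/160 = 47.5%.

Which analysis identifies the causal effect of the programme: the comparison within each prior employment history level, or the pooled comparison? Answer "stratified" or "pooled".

Here prior employment history is a common cause — it drives both which programme a case falls under and the outcome. The crude comparison mixes populations; the stratum-specific rates are the causally relevant ones.
Within each level — recent employment: 74.5% vs 86.2%; long-term unemployed: 22.7% vs 38.9% — the standard programme is higher every time.

stratified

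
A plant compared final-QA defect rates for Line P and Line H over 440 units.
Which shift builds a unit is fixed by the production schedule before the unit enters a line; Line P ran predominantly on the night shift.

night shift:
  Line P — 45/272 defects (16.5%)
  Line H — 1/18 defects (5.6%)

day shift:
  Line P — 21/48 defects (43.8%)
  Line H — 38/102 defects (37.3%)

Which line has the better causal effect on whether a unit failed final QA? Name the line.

Line H

The shift-specific comparison favours Line H throughout, but the pooled figures favour Line P. The question is whether to condition on shift.
The imbalance in shift arose from how units were allocated, not from anything the line did; and shift independently affects the outcome. The pooled gap is confounded — condition on shift.
Within each level — night shift: 16.5% vs 5.6%; day shift: 43.8% vs 37.3% — Line H is lower every time.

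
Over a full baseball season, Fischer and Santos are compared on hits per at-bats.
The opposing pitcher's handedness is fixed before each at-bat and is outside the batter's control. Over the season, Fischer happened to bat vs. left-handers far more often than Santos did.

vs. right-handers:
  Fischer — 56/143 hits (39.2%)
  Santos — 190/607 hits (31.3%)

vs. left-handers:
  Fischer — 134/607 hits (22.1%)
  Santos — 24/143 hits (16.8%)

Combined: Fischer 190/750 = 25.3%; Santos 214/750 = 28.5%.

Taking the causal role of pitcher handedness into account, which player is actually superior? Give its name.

Fischer

Pitcher handedness satisfies the back-door criterion: it is not a descendant of the player, and it blocks the spurious path from player to outcome. Adjusting for it (i.e., using the within-pitcher handedness rates) gives the causal effect.
Within each level — vs. right-handers: 39.2% vs 31.3%; vs. left-handers: 22.1% vs 16.8% — Fischer is higher every time.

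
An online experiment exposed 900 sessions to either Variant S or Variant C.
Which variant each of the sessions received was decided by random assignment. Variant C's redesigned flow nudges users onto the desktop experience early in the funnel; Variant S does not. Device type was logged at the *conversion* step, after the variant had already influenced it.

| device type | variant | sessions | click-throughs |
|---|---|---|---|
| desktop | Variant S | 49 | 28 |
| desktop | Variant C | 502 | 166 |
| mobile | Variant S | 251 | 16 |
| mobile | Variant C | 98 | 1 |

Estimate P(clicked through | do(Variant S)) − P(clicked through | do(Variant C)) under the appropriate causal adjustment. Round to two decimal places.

Device type here is a post-treatment variable shaped by the variant; conditioning on it would introduce bias rather than remove it. The overall comparison is the causal one.
The causal difference is the pooled difference: 0.147 − 0.278 = -0.132.

-0.13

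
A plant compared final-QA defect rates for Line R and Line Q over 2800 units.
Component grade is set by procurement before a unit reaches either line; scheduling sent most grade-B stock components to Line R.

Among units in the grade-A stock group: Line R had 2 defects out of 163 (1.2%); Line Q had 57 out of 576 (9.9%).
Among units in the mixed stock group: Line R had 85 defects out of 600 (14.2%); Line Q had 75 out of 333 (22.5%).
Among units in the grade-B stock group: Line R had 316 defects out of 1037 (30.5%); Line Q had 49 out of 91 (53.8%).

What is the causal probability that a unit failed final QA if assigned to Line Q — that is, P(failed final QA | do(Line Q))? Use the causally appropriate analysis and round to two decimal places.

0.32

Component grade satisfies the back-door criterion: it is not a descendant of the line, and it blocks the spurious path from line to outcome. Adjusting for it (i.e., using the within-component grade rates) gives the causal effect.
Standardising Line Q to the population component grade mix: 0.264·57/576 + 0.333·75/333 + 0.403·49/91 = 0.318.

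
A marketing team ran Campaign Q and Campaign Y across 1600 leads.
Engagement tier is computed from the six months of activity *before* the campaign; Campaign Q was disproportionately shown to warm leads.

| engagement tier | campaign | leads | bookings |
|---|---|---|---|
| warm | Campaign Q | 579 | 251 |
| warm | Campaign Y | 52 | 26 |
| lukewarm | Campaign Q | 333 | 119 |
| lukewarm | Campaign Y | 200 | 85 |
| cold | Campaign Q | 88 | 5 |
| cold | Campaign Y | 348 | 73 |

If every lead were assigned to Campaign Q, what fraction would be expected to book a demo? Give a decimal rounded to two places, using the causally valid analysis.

Engagement tier differs across campaigns for reasons unrelated to any effect of the campaign itself, and it separately predicts the outcome — a classic confounder. We must compare within engagement tier levels.
Standardising Campaign Q to the population engagement tier mix: 0.394·251/579 + 0.333·119/333 + 0.273·5/88 = 0.305.

0.31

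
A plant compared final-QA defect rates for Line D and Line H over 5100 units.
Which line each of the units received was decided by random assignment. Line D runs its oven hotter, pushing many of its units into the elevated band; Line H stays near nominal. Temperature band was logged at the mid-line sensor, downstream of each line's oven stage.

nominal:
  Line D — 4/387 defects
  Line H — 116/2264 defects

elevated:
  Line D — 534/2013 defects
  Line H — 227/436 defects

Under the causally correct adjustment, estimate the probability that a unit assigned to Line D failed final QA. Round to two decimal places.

0.22

The stratified and pooled comparisons disagree (Line D wins within each in-process temperature band; Line H wins overall), so the answer turns on the causal role of in-process temperature band.
In-process temperature band is recorded after the line and is itself shifted by it — it sits on the causal path from line to outcome. Conditioning on a mediator would strip out part of the effect we want; the pooled comparison gives the total causal effect.
So P(outcome | do(Line D)) is just the pooled rate for Line D: 538/2400 = 0.224.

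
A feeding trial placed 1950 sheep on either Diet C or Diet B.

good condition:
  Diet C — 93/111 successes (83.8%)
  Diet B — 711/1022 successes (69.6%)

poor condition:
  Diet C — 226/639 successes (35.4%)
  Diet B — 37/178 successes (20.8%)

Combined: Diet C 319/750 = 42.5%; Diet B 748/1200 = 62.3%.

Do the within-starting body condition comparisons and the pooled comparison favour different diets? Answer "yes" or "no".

Within each starting body condition level (good condition 83.8% vs 69.6%; poor condition 35.4% vs 20.8%), Diet C has the higher rate every time. Pooled: 42.5% vs 62.3% — Diet B has the higher rate overall. The two comparisons disagree.

yes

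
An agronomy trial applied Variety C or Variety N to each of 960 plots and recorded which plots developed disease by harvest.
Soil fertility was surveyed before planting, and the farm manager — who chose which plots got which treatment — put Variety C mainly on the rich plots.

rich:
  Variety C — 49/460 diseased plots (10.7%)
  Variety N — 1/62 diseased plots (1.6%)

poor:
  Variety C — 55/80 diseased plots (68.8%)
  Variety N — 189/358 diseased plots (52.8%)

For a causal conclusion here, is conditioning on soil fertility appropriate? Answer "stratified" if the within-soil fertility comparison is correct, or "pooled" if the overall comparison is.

The soil fertility-specific comparison favours Variety N throughout, but the pooled figures favour Variety C. The question is whether to condition on soil fertility.
The imbalance in soil fertility arose from how plots were allocated, not from anything the variety did; and soil fertility independently affects the outcome. The pooled gap is confounded — condition on soil fertility.
Within each level — rich: 10.7% vs 1.6%; poor: 68.8% vs 52.8% — Variety N is lower every time.

stratified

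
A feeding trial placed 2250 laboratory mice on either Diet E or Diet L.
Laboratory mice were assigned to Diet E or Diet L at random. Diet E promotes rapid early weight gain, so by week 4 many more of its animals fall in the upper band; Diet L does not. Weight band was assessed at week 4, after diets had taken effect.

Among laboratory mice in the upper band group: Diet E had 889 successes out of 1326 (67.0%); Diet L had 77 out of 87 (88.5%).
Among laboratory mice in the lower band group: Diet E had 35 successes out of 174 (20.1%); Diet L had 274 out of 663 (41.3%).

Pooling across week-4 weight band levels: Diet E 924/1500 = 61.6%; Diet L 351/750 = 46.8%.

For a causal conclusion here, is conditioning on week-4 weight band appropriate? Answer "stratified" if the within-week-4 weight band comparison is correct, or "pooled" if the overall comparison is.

The stratified and pooled comparisons disagree (Diet L wins within each week-4 weight band; Diet E wins overall), so the answer turns on the causal role of week-4 weight band.
Week-4 weight band is recorded after the diet and is itself shifted by it — it sits on the causal path from diet to outcome. Conditioning on a mediator would strip out part of the effect we want; the pooled comparison gives the total causal effect.
Pooled: Diet E 61.6% vs Diet L 46.8%; Diet E is higher overall.

pooled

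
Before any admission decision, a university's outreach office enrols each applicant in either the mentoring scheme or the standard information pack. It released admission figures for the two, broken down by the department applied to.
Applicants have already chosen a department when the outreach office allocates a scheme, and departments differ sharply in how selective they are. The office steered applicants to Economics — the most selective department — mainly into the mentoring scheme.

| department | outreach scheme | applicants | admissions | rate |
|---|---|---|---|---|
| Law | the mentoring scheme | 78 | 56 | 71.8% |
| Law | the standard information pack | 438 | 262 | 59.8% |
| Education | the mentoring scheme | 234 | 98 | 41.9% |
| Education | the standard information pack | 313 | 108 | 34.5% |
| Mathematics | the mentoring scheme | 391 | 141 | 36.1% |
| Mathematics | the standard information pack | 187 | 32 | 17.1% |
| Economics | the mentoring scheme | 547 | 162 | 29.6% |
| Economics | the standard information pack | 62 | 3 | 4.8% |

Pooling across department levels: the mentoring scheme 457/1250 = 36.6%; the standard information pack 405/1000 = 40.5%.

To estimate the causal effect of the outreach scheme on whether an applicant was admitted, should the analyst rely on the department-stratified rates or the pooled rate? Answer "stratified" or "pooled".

The stratified and pooled comparisons disagree (the mentoring scheme wins within each department; the standard information pack wins overall), so the answer turns on the causal role of department.
Department satisfies the back-door criterion: it is not a descendant of the outreach scheme, and it blocks the spurious path from outreach scheme to outcome. Adjusting for it (i.e., using the within-department rates) gives the causal effect.
Within each level — Law: 71.8% vs 59.8%; Education: 41.9% vs 34.5%; Mathematics: 36.1% vs 17.1%; Economics: 29.6% vs 4.8% — the mentoring scheme is higher every time.

stratified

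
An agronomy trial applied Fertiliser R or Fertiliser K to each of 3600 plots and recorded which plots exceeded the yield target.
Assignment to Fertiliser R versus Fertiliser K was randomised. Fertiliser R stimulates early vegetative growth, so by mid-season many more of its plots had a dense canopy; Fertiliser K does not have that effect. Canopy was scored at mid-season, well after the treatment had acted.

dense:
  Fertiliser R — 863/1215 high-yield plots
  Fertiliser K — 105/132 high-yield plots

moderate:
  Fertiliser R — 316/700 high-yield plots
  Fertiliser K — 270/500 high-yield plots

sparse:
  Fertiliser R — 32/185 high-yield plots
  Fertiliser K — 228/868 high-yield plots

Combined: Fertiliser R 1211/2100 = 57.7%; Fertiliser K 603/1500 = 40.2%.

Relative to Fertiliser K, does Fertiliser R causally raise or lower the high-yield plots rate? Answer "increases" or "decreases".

increases

Because the fertiliser influences mid-season canopy, mid-season canopy is a post-treatment mediator, not a confounder. Stratifying on it would bias the estimate; the causal effect is the crude pooled difference.
Pooled: Fertiliser R 57.7% vs Fertiliser K 40.2%; Fertiliser R is higher overall.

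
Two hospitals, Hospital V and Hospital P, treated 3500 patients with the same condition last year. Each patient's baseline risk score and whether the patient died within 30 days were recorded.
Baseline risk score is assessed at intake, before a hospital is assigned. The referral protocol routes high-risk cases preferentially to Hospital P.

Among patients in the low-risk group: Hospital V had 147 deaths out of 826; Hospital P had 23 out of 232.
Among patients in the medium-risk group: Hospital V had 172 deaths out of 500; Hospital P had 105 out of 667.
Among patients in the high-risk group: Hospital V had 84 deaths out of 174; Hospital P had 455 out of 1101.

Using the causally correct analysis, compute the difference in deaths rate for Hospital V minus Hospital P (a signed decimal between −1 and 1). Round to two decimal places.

+0.11

Within every baseline risk score level Hospital P has the lower rate, yet pooled Hospital V does — Simpson's reversal.
Baseline risk score differs across hospitals for reasons unrelated to any effect of the hospital itself, and it separately predicts the outcome — a classic confounder. We must compare within baseline risk score levels.
Adjusting over the population distribution of baseline risk score: 0.302·(0.178−0.099) + 0.333·(0.344−0.157) + 0.364·(0.483−0.413) = +0.111.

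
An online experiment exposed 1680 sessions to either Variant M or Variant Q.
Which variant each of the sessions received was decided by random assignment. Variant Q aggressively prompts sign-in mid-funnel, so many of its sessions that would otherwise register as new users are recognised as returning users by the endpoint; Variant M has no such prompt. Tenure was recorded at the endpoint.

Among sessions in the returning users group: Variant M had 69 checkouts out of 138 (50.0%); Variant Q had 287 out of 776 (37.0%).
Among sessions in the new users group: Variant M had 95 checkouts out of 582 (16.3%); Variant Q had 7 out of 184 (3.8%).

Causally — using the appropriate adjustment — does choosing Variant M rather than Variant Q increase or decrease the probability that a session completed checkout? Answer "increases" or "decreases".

Variant M is higher inside every user tenure stratum but Variant Q is higher in aggregate. Whether to stratify depends on how user tenure relates to the variant.
Because the variant influences user tenure, user tenure is a post-treatment mediator, not a confounder. Stratifying on it would bias the estimate; the causal effect is the crude pooled difference.
Pooled: Variant M 22.8% vs Variant Q 30.6%; Variant Q is higher overall.

decreases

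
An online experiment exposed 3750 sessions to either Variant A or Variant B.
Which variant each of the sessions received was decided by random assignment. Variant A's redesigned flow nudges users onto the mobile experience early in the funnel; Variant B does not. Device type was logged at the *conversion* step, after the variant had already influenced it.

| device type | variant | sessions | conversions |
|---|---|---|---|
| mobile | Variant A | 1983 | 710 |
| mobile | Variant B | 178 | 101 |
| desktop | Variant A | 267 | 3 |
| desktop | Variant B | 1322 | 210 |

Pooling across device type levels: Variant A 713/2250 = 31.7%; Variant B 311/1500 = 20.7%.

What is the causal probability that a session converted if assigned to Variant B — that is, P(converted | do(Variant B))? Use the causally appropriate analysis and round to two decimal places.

0.21

Device type is recorded after the variant and is itself shifted by it — it sits on the causal path from variant to outcome. Conditioning on a mediator would strip out part of the effect we want; the pooled comparison gives the total causal effect.
So P(outcome | do(Variant B)) is just the pooled rate for Variant B: 311/1500 = 0.207.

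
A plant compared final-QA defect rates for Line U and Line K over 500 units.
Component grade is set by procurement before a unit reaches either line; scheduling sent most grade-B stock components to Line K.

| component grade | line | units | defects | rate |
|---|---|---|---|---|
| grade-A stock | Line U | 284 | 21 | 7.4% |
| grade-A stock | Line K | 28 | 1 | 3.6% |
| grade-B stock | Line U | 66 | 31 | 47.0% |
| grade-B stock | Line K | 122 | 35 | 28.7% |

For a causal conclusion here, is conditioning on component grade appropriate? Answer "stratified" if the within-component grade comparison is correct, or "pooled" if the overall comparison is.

stratified

The imbalance in component grade arose from how units were allocated, not from anything the line did; and component grade independently affects the outcome. The pooled gap is confounded — condition on component grade.
Within each level — grade-A stock: 7.4% vs 3.6%; grade-B stock: 47.0% vs 28.7% — Line K is lower every time.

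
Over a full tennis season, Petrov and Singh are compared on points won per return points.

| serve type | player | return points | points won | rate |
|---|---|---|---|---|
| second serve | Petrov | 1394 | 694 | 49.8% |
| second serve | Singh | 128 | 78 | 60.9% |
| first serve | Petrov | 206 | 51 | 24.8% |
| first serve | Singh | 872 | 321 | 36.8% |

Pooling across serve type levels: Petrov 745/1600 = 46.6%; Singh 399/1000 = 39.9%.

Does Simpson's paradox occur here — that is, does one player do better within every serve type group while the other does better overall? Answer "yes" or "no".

Within each serve type level (second serve 49.8% vs 60.9%; first serve 24.8% vs 36.8%), Singh has the higher rate every time. Pooled: 46.6% vs 39.9% — Petrov has the higher rate overall. The two comparisons disagree.

yes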